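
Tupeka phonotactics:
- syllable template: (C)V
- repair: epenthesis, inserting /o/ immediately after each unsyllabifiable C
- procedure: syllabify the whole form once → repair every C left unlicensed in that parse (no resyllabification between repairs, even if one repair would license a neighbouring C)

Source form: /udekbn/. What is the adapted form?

Syllabifying with onset maximization leaves /k/, /b/, /n/ stranded (no codas are permitted; onsets are limited to one consonant).
Epenthesis after each stranded consonant: /k/ → /ko/, /b/ → /bo/, /n/ → /no/.

udekobono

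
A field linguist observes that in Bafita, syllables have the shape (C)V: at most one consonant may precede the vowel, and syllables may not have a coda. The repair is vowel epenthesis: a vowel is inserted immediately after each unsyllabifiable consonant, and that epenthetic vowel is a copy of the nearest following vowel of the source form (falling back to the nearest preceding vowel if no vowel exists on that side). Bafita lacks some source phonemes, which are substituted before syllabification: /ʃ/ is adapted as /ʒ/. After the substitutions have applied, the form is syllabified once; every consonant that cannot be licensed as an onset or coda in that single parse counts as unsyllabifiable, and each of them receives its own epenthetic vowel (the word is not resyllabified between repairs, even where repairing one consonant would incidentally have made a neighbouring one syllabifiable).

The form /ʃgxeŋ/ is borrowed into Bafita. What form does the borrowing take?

ʒegexeŋe

Substitution: /ʃ/ → /ʒ/, giving /ʒgxeŋ/.
The consonants /ʒ/, /g/, /ŋ/ cannot be parsed into a legal (C)V syllable (no codas are permitted; onsets are limited to one consonant).
Epenthesis after each stranded consonant: /ʒ/ → /ʒe/, /g/ → /ge/, /ŋ/ → /ŋe/.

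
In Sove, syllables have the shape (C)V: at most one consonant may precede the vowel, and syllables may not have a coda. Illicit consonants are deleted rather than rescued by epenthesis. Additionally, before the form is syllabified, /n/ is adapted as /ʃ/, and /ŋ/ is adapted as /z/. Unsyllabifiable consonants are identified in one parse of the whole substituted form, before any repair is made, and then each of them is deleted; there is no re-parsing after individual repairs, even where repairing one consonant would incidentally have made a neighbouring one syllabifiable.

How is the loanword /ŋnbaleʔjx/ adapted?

bale

Substitution: /ŋ/ → /z/, /n/ → /ʃ/, giving /zʃbaleʔjx/.
Syllabifying with onset maximization leaves /z/, /ʃ/, /ʔ/, /j/, /x/ stranded (no codas are permitted; onsets are limited to one consonant).
Each unlicensed consonant is deleted: /z/, /ʃ/, /ʔ/, /j/, /x/.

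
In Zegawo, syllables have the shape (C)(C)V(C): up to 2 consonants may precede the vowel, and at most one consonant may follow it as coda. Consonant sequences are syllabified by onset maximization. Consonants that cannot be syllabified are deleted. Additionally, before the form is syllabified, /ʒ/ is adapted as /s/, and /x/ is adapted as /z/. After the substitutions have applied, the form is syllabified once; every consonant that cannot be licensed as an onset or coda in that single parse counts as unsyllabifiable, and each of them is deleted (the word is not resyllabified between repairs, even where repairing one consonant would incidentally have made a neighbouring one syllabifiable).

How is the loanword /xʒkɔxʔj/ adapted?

Substitution: /x/ → /z/, /ʒ/ → /s/, giving /zskɔzʔj/.
The consonants /z/, /ʔ/, /j/ cannot be parsed into a legal (C)(C)V(C) syllable (at most one coda consonant is licensed; onsets may contain at most 2 consonants).
Each unlicensed consonant is deleted: /z/, /ʔ/, /j/.

skɔz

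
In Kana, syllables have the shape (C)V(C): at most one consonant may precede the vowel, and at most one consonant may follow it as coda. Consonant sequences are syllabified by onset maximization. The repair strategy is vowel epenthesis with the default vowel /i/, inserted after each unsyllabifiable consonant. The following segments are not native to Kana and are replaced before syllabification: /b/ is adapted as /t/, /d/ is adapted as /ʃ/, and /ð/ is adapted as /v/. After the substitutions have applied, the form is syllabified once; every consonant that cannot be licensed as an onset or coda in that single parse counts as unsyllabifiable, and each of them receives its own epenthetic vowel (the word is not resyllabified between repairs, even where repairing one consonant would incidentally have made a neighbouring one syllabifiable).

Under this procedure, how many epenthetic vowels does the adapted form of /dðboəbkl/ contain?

4

After substitution the input is /ʃvtoətkl/.
The unsyllabifiable consonants are /ʃ/, /v/, /k/, /l/; each receives one epenthetic vowel.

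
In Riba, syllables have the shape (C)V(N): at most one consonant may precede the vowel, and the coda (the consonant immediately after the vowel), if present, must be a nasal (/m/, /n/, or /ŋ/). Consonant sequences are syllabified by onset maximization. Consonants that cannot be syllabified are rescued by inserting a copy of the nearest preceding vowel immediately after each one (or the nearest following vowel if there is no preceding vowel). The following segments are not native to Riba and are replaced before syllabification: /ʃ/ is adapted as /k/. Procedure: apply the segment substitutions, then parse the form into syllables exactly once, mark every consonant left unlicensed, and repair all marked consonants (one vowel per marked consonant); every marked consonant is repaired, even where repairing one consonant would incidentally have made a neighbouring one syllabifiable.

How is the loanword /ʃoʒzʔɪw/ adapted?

Substitution: /ʃ/ → /k/, giving /koʒzʔɪw/.
The consonants /ʒ/, /z/, /w/ cannot be parsed into a legal (C)V(N) syllable (only a nasal (/m/, /n/, or /ŋ/) is licensed in coda position; onsets are limited to one consonant).
Inserting the epenthetic vowel yields /ʒ/ → /ʒo/, /z/ → /zo/, /w/ → /wɪ/.

koʒozoʔɪwɪ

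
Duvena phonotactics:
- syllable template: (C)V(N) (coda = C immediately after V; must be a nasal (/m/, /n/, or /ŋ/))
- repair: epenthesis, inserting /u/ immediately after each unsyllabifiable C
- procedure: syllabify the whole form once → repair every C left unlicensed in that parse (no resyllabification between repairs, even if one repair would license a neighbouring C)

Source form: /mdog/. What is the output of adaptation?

Syllabifying with onset maximization leaves /m/, /g/ stranded (only a nasal (/m/, /n/, or /ŋ/) is licensed in coda position; onsets are limited to one consonant).
Each unlicensed consonant becomes the onset of a new syllable: /m/ → /mu/, /g/ → /gu/.

mudogu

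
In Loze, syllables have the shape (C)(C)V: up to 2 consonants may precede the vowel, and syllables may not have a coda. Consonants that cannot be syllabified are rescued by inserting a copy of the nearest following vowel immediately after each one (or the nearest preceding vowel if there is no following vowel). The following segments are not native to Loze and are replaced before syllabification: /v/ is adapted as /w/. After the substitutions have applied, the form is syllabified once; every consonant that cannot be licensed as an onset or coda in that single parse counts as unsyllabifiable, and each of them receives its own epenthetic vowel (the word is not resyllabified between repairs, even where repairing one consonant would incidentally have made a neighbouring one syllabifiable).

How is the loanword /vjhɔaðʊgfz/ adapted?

wɔjhɔaðʊgʊfʊzʊ

Substitution: /v/ → /w/, giving /wjhɔaðʊgfz/.
Under (C)(C)V, the unsyllabifiable consonants are /w/, /g/, /f/, /z/ (no codas are permitted; onsets may contain at most 2 consonants).
Epenthesis after each stranded consonant: /w/ → /wɔ/, /g/ → /gʊ/, /f/ → /fʊ/, /z/ → /zʊ/.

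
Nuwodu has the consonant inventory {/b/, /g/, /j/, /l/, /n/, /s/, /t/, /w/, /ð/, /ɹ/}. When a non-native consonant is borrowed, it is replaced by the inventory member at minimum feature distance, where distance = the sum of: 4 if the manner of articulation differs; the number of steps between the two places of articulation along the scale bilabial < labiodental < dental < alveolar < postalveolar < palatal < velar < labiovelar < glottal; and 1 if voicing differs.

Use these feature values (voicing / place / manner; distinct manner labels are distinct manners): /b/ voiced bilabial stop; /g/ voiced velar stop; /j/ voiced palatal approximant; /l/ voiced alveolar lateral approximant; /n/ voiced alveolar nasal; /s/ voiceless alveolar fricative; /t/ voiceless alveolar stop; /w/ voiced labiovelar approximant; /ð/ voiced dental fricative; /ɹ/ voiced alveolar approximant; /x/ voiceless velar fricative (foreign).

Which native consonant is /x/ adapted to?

/s/ is closest: same manner (fricative), place distance 3 (velar→alveolar), same voicing; total 3. Next closest is /g/ at distance 5.

s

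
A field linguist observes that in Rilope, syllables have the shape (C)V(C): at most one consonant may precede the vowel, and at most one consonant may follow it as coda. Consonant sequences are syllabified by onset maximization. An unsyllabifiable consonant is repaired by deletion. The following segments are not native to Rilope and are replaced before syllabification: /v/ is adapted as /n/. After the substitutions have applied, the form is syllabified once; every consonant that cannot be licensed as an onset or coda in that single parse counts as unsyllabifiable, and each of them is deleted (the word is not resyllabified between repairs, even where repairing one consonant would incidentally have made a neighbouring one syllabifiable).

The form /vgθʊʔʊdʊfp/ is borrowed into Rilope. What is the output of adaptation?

θʊʔʊdʊf

Substitution: /v/ → /n/, giving /ngθʊʔʊdʊfp/.
Under (C)V(C), the unsyllabifiable consonants are /n/, /g/, /p/ (at most one coda consonant is licensed; onsets are limited to one consonant).
Deleting the stranded consonants removes /n/, /g/, /p/.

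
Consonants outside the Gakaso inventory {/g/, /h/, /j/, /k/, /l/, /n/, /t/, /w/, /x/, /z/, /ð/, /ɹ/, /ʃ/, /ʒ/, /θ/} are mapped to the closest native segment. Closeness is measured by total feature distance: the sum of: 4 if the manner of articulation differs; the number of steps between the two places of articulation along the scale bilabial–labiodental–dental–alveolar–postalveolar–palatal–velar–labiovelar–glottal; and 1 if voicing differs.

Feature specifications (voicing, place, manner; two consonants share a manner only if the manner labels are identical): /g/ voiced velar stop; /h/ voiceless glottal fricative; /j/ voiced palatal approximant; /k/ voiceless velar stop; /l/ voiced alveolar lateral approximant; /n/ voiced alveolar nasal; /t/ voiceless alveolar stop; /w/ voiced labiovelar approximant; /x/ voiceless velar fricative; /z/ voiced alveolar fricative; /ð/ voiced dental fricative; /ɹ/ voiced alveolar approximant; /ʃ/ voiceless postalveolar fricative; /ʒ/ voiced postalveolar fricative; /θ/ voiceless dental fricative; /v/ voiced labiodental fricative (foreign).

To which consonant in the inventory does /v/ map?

ð

/ð/ is closest: same manner (fricative), place distance 1 (labiodental→dental), same voicing; total 1. Next closest is /z/ at distance 2.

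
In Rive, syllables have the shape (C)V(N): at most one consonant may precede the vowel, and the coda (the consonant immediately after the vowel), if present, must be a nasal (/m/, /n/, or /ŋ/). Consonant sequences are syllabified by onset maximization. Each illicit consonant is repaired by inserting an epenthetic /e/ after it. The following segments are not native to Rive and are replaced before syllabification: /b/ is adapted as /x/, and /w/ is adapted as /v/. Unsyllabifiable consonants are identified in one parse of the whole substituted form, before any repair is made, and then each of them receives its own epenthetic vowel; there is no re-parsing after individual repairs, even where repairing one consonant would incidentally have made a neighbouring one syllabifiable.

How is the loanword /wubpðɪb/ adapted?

vuxepeðɪxe

Substitution: /w/ → /v/, /b/ → /x/, giving /vuxpðɪx/.
Syllabifying with onset maximization leaves /x/, /p/, /x/ stranded (only a nasal (/m/, /n/, or /ŋ/) is licensed in coda position; onsets are limited to one consonant).
Each unlicensed consonant becomes the onset of a new syllable: /x/ → /xe/, /p/ → /pe/, /x/ → /xe/.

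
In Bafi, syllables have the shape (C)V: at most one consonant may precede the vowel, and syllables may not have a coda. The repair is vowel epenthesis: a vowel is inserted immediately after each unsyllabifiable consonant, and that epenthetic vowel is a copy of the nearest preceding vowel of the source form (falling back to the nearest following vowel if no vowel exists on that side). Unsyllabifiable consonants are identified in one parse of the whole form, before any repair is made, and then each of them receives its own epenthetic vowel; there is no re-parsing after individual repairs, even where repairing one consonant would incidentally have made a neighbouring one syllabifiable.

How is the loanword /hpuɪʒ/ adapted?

hupuɪʒɪ

The consonants /h/, /ʒ/ cannot be parsed into a legal (C)V syllable (no codas are permitted; onsets are limited to one consonant).
Epenthesis after each stranded consonant: /h/ → /hu/, /ʒ/ → /ʒɪ/.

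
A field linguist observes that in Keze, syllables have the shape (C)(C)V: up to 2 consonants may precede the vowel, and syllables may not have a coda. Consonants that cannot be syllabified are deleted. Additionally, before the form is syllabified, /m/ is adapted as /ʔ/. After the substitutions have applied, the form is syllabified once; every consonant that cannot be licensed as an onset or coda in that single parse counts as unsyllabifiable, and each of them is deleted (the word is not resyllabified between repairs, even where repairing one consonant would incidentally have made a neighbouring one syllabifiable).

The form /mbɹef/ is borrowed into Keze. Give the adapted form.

Substitution: /m/ → /ʔ/, giving /ʔbɹef/.
The consonants /ʔ/, /f/ cannot be parsed into a legal (C)(C)V syllable (no codas are permitted; onsets may contain at most 2 consonants).
Each unlicensed consonant is deleted: /ʔ/, /f/.

bɹe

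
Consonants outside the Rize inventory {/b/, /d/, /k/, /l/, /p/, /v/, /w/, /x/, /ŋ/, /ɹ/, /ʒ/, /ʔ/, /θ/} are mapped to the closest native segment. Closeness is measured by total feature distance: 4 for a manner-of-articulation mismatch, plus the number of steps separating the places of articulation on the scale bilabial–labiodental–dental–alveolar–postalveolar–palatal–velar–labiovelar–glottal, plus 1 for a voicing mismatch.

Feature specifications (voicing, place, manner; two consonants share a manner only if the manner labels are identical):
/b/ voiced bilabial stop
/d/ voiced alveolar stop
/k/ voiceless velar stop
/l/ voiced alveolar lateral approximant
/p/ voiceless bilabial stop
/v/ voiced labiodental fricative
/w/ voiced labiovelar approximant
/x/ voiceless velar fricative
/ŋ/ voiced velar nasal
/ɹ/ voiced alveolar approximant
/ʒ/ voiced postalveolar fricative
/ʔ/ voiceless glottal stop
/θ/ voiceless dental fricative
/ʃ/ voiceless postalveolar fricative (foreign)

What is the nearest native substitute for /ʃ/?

ʒ

/ʒ/ is closest: same manner (fricative), place distance 0 (postalveolar→postalveolar), voicing differs (+1); total 1. Next closest is /x/ at distance 2.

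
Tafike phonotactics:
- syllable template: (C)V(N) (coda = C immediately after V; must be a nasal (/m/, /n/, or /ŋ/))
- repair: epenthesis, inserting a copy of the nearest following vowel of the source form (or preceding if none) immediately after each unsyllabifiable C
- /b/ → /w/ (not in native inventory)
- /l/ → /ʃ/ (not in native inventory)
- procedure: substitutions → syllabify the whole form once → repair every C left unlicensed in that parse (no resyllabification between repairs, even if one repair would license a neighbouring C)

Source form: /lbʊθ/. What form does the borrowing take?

ʃʊwʊθʊ

Substitution: /l/ → /ʃ/, /b/ → /w/, giving /ʃwʊθ/.
Syllabifying with onset maximization leaves /ʃ/, /θ/ stranded (only a nasal (/m/, /n/, or /ŋ/) is licensed in coda position; onsets are limited to one consonant).
Inserting the epenthetic vowel yields /ʃ/ → /ʃʊ/, /θ/ → /θʊ/.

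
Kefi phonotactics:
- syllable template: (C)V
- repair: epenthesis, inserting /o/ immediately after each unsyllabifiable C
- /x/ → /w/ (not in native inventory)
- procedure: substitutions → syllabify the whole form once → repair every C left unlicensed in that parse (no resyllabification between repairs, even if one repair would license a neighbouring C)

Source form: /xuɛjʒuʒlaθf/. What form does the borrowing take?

wuɛjoʒuʒolaθofo

Substitution: /x/ → /w/, giving /wuɛjʒuʒlaθf/.
Under (C)V, the unsyllabifiable consonants are /j/, /ʒ/, /θ/, /f/ (no codas are permitted; onsets are limited to one consonant).
Each unlicensed consonant becomes the onset of a new syllable: /j/ → /jo/, /ʒ/ → /ʒo/, /θ/ → /θo/, /f/ → /fo/.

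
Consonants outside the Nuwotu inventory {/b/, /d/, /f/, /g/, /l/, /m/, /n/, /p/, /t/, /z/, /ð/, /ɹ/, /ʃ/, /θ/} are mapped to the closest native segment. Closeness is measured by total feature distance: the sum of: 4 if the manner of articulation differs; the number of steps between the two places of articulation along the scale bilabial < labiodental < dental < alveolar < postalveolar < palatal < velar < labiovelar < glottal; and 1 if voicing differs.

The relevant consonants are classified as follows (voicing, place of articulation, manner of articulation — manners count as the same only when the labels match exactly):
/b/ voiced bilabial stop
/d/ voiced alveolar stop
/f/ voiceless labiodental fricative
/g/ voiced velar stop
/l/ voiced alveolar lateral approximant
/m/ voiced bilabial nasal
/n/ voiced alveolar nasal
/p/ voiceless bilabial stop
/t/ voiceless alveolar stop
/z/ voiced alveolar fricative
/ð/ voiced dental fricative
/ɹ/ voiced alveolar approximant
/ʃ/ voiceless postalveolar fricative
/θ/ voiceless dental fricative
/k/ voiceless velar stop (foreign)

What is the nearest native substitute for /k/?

/g/ is closest: same manner (stop), place distance 0 (velar→velar), voicing differs (+1); total 1. Next closest is /t/ at distance 3.

g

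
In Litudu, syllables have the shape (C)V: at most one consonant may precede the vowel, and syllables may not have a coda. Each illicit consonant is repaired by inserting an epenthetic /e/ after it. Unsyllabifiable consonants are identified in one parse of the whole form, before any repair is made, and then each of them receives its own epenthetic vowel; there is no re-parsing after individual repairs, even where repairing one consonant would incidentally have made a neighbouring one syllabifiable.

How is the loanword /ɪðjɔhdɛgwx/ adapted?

ɪðejɔhedɛgewexe

Syllabifying with onset maximization leaves /ð/, /h/, /g/, /w/, /x/ stranded (no codas are permitted; onsets are limited to one consonant).
Each unlicensed consonant becomes the onset of a new syllable: /ð/ → /ðe/, /h/ → /he/, /g/ → /ge/, /w/ → /we/, /x/ → /xe/.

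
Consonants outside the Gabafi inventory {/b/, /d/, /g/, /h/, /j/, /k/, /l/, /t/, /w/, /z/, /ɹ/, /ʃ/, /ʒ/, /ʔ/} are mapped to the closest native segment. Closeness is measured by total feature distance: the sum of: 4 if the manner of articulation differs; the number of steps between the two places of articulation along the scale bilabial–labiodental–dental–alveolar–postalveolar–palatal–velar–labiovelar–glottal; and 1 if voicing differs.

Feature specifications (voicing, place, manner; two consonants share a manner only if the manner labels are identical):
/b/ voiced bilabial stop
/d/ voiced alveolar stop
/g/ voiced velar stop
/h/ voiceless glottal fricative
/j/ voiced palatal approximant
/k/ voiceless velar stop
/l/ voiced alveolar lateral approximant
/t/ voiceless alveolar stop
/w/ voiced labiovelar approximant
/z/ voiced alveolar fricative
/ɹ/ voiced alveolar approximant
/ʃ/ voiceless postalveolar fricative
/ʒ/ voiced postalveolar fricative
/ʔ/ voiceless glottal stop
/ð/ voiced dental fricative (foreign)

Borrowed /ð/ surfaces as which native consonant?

z

/z/ is closest: same manner (fricative), place distance 1 (dental→alveolar), same voicing; total 1. Next closest is /ʒ/ at distance 2.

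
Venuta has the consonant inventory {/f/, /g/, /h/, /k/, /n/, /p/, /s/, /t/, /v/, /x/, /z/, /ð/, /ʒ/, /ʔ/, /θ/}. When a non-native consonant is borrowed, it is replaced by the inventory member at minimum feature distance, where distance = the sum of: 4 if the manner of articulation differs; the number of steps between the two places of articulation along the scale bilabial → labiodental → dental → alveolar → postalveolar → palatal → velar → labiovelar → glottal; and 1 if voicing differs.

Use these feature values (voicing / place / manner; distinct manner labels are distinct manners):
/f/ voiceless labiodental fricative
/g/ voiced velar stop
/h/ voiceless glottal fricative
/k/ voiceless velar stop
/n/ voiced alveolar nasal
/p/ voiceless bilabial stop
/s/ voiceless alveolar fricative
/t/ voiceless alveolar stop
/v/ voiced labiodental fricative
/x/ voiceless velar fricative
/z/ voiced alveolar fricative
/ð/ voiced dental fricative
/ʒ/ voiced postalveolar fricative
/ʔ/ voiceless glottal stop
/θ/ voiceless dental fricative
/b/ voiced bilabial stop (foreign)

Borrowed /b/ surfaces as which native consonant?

/p/ is closest: same manner (stop), place distance 0 (bilabial→bilabial), voicing differs (+1); total 1. Next closest is /t/ at distance 4.

p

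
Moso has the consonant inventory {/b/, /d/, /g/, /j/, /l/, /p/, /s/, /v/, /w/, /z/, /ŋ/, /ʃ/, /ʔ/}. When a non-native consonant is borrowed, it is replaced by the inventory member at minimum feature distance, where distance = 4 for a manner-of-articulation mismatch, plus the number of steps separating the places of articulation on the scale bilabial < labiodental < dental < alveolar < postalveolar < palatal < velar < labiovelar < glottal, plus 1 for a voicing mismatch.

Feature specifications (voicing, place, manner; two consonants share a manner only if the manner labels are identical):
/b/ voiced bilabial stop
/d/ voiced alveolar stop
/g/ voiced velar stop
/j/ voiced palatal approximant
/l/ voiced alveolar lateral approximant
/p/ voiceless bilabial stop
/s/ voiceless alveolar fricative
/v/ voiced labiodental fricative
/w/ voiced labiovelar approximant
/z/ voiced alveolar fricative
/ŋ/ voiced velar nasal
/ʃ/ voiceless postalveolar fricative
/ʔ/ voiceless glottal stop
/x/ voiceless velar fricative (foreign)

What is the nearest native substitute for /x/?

ʃ

/ʃ/ is closest: same manner (fricative), place distance 2 (velar→postalveolar), same voicing; total 2. Next closest is /s/ at distance 3.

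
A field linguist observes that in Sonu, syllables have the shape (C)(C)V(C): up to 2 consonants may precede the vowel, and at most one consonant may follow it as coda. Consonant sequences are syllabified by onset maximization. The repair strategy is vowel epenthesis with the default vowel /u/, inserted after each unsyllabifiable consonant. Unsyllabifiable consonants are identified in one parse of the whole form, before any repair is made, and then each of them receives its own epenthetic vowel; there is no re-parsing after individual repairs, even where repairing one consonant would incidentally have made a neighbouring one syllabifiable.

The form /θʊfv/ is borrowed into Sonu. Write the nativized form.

θʊfvu

Under (C)(C)V(C), the unsyllabifiable consonants are /v/ (at most one coda consonant is licensed; onsets may contain at most 2 consonants).
Inserting the epenthetic vowel yields /v/ → /vu/.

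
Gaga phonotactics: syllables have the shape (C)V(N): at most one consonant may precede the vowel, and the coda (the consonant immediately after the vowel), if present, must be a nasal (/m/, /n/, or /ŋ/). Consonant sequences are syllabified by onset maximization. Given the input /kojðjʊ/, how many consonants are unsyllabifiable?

The consonants /j/, /ð/ cannot be parsed into a legal (C)V(N) syllable (only a nasal (/m/, /n/, or /ŋ/) is licensed in coda position; onsets are limited to one consonant).

2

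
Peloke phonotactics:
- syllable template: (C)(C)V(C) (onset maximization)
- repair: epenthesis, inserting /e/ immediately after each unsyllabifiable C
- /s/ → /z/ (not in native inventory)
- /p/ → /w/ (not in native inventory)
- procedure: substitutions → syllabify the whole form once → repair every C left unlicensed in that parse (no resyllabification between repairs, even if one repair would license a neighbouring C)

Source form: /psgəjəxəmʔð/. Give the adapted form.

Substitution: /p/ → /w/, /s/ → /z/, giving /wzgəjəxəmʔð/.
Under (C)(C)V(C), the unsyllabifiable consonants are /w/, /ʔ/, /ð/ (at most one coda consonant is licensed; onsets may contain at most 2 consonants).
Epenthesis after each stranded consonant: /w/ → /we/, /ʔ/ → /ʔe/, /ð/ → /ðe/.

wezgəjəxəmʔeðe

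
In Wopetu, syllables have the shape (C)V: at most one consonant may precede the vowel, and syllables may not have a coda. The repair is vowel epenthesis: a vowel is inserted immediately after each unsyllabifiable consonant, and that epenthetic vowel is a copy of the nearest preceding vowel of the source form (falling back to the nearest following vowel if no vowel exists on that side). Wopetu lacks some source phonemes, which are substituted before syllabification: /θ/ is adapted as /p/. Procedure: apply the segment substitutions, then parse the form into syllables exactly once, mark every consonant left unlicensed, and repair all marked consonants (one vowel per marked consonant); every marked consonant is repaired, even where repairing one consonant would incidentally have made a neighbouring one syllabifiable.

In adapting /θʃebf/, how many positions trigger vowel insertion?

After substitution the input is /pʃebf/.
The unsyllabifiable consonants are /p/, /b/, /f/; each receives one epenthetic vowel.

3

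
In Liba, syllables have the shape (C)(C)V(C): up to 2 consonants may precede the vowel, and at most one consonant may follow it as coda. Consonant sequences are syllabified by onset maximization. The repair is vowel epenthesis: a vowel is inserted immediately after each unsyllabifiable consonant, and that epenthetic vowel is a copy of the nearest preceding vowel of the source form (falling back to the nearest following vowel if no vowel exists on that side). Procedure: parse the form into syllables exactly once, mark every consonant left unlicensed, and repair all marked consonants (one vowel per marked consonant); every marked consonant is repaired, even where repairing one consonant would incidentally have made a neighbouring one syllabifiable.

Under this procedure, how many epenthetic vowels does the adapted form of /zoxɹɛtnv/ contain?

The unsyllabifiable consonants are /n/, /v/; each receives one epenthetic vowel.

2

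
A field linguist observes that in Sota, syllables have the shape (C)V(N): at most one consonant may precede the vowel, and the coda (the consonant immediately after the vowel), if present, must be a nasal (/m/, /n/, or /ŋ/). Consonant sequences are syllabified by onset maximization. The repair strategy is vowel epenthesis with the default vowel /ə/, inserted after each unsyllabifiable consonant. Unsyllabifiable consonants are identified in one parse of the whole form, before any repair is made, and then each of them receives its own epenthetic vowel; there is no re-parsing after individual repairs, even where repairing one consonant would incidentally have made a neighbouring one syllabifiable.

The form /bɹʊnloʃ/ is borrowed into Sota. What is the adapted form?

Syllabifying with onset maximization leaves /b/, /ʃ/ stranded (only a nasal (/m/, /n/, or /ŋ/) is licensed in coda position; onsets are limited to one consonant).
Epenthesis after each stranded consonant: /b/ → /bə/, /ʃ/ → /ʃə/.

bəɹʊnloʃə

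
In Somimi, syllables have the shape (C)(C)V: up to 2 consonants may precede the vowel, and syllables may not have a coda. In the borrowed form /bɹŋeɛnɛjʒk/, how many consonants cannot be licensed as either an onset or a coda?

The consonants /b/, /j/, /ʒ/, /k/ cannot be parsed into a legal (C)(C)V syllable (no codas are permitted; onsets may contain at most 2 consonants).

4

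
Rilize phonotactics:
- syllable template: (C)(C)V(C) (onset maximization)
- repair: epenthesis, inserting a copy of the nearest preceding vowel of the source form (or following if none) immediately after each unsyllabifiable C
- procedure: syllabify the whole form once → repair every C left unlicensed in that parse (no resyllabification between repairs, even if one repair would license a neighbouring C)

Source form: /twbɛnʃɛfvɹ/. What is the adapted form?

tɛwbɛnʃɛfvɛɹɛ

Syllabifying with onset maximization leaves /t/, /v/, /ɹ/ stranded (at most one coda consonant is licensed; onsets may contain at most 2 consonants).
Each unlicensed consonant becomes the onset of a new syllable: /t/ → /tɛ/, /v/ → /vɛ/, /ɹ/ → /ɹɛ/.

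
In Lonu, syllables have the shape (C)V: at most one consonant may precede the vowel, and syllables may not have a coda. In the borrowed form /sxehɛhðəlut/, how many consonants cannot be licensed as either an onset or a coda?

3

Syllabifying with onset maximization leaves /s/, /h/, /t/ stranded (no codas are permitted; onsets are limited to one consonant).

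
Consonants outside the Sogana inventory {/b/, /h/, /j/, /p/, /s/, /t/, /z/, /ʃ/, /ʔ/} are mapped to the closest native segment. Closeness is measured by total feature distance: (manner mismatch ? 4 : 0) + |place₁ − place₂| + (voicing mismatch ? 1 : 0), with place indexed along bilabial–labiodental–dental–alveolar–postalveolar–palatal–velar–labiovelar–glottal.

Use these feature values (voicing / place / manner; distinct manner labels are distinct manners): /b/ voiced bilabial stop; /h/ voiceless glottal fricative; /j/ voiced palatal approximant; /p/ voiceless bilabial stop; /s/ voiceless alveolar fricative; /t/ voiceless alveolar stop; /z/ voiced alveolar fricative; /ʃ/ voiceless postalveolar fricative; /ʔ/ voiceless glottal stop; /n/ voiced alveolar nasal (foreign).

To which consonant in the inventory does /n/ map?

/z/ is closest: manner differs (nasal→fricative, +4), place distance 0 (alveolar→alveolar), same voicing; total 4. Next closest is /s/ at distance 5.

z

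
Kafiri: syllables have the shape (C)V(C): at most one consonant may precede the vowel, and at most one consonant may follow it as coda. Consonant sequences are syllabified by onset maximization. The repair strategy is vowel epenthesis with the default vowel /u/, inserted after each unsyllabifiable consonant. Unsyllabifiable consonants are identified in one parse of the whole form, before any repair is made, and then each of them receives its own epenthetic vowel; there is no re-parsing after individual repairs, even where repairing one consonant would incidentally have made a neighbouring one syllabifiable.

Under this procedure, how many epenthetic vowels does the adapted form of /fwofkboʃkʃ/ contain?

4

The unsyllabifiable consonants are /f/, /k/, /k/, /ʃ/; each receives one epenthetic vowel.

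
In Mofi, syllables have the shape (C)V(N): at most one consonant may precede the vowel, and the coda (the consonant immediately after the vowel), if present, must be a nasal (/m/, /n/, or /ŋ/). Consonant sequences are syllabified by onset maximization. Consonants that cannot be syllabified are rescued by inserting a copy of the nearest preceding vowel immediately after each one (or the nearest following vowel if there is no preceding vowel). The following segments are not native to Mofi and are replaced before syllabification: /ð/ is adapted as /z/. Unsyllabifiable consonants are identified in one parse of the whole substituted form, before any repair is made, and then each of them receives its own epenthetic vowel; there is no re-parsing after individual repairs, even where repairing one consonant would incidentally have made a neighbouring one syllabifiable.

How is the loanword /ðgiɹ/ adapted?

Substitution: /ð/ → /z/, giving /zgiɹ/.
The consonants /z/, /ɹ/ cannot be parsed into a legal (C)V(N) syllable (only a nasal (/m/, /n/, or /ŋ/) is licensed in coda position; onsets are limited to one consonant).
Inserting the epenthetic vowel yields /z/ → /zi/, /ɹ/ → /ɹi/.

zigiɹi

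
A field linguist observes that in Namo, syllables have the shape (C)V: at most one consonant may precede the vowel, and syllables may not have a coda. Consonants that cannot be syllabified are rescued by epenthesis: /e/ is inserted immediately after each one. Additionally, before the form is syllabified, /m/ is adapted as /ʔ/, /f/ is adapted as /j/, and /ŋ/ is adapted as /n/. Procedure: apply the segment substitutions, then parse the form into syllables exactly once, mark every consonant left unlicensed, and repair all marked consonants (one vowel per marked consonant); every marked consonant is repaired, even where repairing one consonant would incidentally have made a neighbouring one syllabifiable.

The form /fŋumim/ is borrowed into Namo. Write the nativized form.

Substitution: /f/ → /j/, /ŋ/ → /n/, /m/ → /ʔ/, giving /jnuʔiʔ/.
Under (C)V, the unsyllabifiable consonants are /j/, /ʔ/ (no codas are permitted; onsets are limited to one consonant).
Epenthesis after each stranded consonant: /j/ → /je/, /ʔ/ → /ʔe/.

jenuʔiʔe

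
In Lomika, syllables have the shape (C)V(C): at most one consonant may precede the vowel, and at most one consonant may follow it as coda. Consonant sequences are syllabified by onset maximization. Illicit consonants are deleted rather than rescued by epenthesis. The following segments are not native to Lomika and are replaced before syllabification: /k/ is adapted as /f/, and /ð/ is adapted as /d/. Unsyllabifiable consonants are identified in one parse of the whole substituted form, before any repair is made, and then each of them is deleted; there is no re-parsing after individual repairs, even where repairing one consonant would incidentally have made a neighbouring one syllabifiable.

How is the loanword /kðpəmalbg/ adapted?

Substitution: /k/ → /f/, /ð/ → /d/, giving /fdpəmalbg/.
Under (C)V(C), the unsyllabifiable consonants are /f/, /d/, /b/, /g/ (at most one coda consonant is licensed; onsets are limited to one consonant).
Deleting the stranded consonants removes /f/, /d/, /b/, /g/.

pəmal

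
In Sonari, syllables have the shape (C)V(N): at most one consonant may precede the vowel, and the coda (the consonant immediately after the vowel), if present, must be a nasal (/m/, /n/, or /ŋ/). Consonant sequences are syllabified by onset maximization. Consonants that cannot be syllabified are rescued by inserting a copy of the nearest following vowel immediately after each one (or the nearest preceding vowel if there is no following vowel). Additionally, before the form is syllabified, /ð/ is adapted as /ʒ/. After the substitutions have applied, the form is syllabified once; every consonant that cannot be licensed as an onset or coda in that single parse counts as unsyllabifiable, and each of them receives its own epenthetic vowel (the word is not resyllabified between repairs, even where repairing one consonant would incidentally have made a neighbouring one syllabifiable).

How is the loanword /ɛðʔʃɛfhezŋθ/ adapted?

Substitution: /ð/ → /ʒ/, giving /ɛʒʔʃɛfhezŋθ/.
Under (C)V(N), the unsyllabifiable consonants are /ʒ/, /ʔ/, /f/, /z/, /ŋ/, /θ/ (only a nasal (/m/, /n/, or /ŋ/) is licensed in coda position; onsets are limited to one consonant).
Epenthesis after each stranded consonant: /ʒ/ → /ʒɛ/, /ʔ/ → /ʔɛ/, /f/ → /fe/, /z/ → /ze/, /ŋ/ → /ŋe/, /θ/ → /θe/.

ɛʒɛʔɛʃɛfehezeŋeθe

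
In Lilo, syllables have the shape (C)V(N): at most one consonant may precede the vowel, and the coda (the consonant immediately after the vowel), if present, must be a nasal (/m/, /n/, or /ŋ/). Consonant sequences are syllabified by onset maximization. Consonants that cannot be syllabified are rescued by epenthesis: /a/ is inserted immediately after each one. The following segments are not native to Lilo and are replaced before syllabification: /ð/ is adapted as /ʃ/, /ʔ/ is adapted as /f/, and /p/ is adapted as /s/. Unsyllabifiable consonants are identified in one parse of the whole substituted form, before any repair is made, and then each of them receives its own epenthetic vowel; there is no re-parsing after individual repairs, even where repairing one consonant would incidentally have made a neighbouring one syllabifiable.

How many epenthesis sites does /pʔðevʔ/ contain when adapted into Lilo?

After substitution the input is /sfʃevf/.
The unsyllabifiable consonants are /s/, /f/, /v/, /f/; each receives one epenthetic vowel.

4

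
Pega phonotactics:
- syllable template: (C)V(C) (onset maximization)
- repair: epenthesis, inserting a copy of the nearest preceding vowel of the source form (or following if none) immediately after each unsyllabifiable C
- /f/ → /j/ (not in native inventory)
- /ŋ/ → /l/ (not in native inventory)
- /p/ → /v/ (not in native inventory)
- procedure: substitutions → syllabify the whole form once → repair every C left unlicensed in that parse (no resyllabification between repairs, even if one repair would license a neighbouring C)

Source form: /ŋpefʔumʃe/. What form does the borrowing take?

levejʔumʃe

Substitution: /ŋ/ → /l/, /p/ → /v/, /f/ → /j/, giving /lvejʔumʃe/.
The consonants /l/ cannot be parsed into a legal (C)V(C) syllable (at most one coda consonant is licensed; onsets are limited to one consonant).
Each unlicensed consonant becomes the onset of a new syllable: /l/ → /le/.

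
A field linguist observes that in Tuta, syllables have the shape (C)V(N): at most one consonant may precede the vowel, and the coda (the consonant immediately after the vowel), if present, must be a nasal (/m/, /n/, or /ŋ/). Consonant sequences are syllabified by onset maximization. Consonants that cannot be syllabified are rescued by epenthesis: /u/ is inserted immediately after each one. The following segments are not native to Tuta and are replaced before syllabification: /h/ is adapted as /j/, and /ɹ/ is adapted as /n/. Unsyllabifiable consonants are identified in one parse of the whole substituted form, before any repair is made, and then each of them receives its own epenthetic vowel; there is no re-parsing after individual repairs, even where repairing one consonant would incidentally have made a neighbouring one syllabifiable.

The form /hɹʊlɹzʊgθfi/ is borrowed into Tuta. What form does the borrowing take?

junʊlunuzʊguθufi

Substitution: /h/ → /j/, /ɹ/ → /n/, giving /jnʊlnzʊgθfi/.
Under (C)V(N), the unsyllabifiable consonants are /j/, /l/, /n/, /g/, /θ/ (only a nasal (/m/, /n/, or /ŋ/) is licensed in coda position; onsets are limited to one consonant).
Epenthesis after each stranded consonant: /j/ → /ju/, /l/ → /lu/, /n/ → /nu/, /g/ → /gu/, /θ/ → /θu/.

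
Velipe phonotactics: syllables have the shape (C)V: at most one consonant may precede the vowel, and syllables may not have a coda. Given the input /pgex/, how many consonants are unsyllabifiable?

2

Syllabifying with onset maximization leaves /p/, /x/ stranded (no codas are permitted; onsets are limited to one consonant).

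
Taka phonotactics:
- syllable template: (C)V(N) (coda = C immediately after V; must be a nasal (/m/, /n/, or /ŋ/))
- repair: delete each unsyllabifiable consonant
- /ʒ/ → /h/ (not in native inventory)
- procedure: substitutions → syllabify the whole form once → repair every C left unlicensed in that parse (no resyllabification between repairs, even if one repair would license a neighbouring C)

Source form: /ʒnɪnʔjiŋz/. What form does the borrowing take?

nɪnjiŋ

Substitution: /ʒ/ → /h/, giving /hnɪnʔjiŋz/.
Under (C)V(N), the unsyllabifiable consonants are /h/, /ʔ/, /z/ (only a nasal (/m/, /n/, or /ŋ/) is licensed in coda position; onsets are limited to one consonant).
Each unlicensed consonant is deleted: /h/, /ʔ/, /z/.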